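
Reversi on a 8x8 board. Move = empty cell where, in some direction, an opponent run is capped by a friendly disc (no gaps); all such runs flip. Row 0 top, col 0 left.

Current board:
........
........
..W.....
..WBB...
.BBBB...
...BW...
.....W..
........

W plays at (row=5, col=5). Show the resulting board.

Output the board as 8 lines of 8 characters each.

Answer: ........
........
..W.....
..WWB...
.BBBW...
...BWW..
.....W..
........

Derivation:
Place W at (5,5); scan 8 dirs for brackets.
Dir NW: opp run (4,4) (3,3) capped by W -> flip
Dir N: first cell '.' (not opp) -> no flip
Dir NE: first cell '.' (not opp) -> no flip
Dir W: first cell 'W' (not opp) -> no flip
Dir E: first cell '.' (not opp) -> no flip
Dir SW: first cell '.' (not opp) -> no flip
Dir S: first cell 'W' (not opp) -> no flip
Dir SE: first cell '.' (not opp) -> no flip
All flips: (3,3) (4,4)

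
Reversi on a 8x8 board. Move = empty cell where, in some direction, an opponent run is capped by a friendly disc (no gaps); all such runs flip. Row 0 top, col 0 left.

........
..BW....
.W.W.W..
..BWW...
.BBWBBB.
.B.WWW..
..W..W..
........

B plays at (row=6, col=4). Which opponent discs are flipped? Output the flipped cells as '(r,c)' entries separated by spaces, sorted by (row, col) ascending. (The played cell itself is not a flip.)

Answer: (5,3) (5,4) (5,5)

Derivation:
Dir NW: opp run (5,3) capped by B -> flip
Dir N: opp run (5,4) capped by B -> flip
Dir NE: opp run (5,5) capped by B -> flip
Dir W: first cell '.' (not opp) -> no flip
Dir E: opp run (6,5), next='.' -> no flip
Dir SW: first cell '.' (not opp) -> no flip
Dir S: first cell '.' (not opp) -> no flip
Dir SE: first cell '.' (not opp) -> no flip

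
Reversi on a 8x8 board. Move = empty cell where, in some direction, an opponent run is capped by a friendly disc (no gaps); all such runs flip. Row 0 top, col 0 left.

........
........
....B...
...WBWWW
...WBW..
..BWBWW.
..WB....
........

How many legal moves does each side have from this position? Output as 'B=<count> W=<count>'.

-- B to move --
(2,2): flips 1 -> legal
(2,3): flips 3 -> legal
(2,5): no bracket -> illegal
(2,6): flips 1 -> legal
(2,7): flips 2 -> legal
(3,2): flips 2 -> legal
(4,2): flips 2 -> legal
(4,6): flips 2 -> legal
(4,7): no bracket -> illegal
(5,1): no bracket -> illegal
(5,7): flips 2 -> legal
(6,1): flips 1 -> legal
(6,4): no bracket -> illegal
(6,5): no bracket -> illegal
(6,6): flips 1 -> legal
(6,7): flips 2 -> legal
(7,1): flips 2 -> legal
(7,2): flips 1 -> legal
(7,3): no bracket -> illegal
B mobility = 13
-- W to move --
(1,3): flips 1 -> legal
(1,4): no bracket -> illegal
(1,5): flips 1 -> legal
(2,3): flips 1 -> legal
(2,5): flips 1 -> legal
(4,1): no bracket -> illegal
(4,2): flips 1 -> legal
(5,1): flips 1 -> legal
(6,1): flips 1 -> legal
(6,4): flips 1 -> legal
(6,5): flips 1 -> legal
(7,2): flips 2 -> legal
(7,3): flips 1 -> legal
(7,4): no bracket -> illegal
W mobility = 11

Answer: B=13 W=11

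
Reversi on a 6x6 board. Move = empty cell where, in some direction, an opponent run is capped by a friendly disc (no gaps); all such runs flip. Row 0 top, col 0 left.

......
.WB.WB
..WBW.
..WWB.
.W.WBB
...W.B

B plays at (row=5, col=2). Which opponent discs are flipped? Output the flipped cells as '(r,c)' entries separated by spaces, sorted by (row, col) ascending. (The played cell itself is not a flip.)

Dir NW: opp run (4,1), next='.' -> no flip
Dir N: first cell '.' (not opp) -> no flip
Dir NE: opp run (4,3) capped by B -> flip
Dir W: first cell '.' (not opp) -> no flip
Dir E: opp run (5,3), next='.' -> no flip
Dir SW: edge -> no flip
Dir S: edge -> no flip
Dir SE: edge -> no flip

Answer: (4,3)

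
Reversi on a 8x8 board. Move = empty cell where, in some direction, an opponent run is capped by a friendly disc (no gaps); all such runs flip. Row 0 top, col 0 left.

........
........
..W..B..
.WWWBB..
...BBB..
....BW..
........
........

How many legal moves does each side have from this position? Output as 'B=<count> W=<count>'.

Answer: B=7 W=4

Derivation:
-- B to move --
(1,1): flips 2 -> legal
(1,2): no bracket -> illegal
(1,3): no bracket -> illegal
(2,0): no bracket -> illegal
(2,1): flips 1 -> legal
(2,3): flips 1 -> legal
(2,4): no bracket -> illegal
(3,0): flips 3 -> legal
(4,0): no bracket -> illegal
(4,1): no bracket -> illegal
(4,2): no bracket -> illegal
(4,6): no bracket -> illegal
(5,6): flips 1 -> legal
(6,4): no bracket -> illegal
(6,5): flips 1 -> legal
(6,6): flips 1 -> legal
B mobility = 7
-- W to move --
(1,4): no bracket -> illegal
(1,5): flips 3 -> legal
(1,6): no bracket -> illegal
(2,3): no bracket -> illegal
(2,4): no bracket -> illegal
(2,6): no bracket -> illegal
(3,6): flips 2 -> legal
(4,2): no bracket -> illegal
(4,6): no bracket -> illegal
(5,2): no bracket -> illegal
(5,3): flips 2 -> legal
(5,6): no bracket -> illegal
(6,3): no bracket -> illegal
(6,4): no bracket -> illegal
(6,5): flips 2 -> legal
W mobility = 4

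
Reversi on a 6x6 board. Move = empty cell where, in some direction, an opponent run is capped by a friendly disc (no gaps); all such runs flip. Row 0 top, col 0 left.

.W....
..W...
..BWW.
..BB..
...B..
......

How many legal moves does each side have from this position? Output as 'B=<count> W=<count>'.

-- B to move --
(0,0): no bracket -> illegal
(0,2): flips 1 -> legal
(0,3): no bracket -> illegal
(1,0): no bracket -> illegal
(1,1): no bracket -> illegal
(1,3): flips 1 -> legal
(1,4): flips 1 -> legal
(1,5): flips 1 -> legal
(2,1): no bracket -> illegal
(2,5): flips 2 -> legal
(3,4): no bracket -> illegal
(3,5): no bracket -> illegal
B mobility = 5
-- W to move --
(1,1): no bracket -> illegal
(1,3): no bracket -> illegal
(2,1): flips 1 -> legal
(3,1): no bracket -> illegal
(3,4): no bracket -> illegal
(4,1): flips 1 -> legal
(4,2): flips 3 -> legal
(4,4): no bracket -> illegal
(5,2): no bracket -> illegal
(5,3): flips 2 -> legal
(5,4): no bracket -> illegal
W mobility = 4

Answer: B=5 W=4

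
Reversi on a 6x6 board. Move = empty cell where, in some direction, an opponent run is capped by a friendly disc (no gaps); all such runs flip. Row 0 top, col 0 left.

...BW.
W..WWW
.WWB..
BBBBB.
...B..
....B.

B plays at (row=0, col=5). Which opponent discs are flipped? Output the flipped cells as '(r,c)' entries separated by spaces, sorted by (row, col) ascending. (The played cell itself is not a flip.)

Dir NW: edge -> no flip
Dir N: edge -> no flip
Dir NE: edge -> no flip
Dir W: opp run (0,4) capped by B -> flip
Dir E: edge -> no flip
Dir SW: opp run (1,4) capped by B -> flip
Dir S: opp run (1,5), next='.' -> no flip
Dir SE: edge -> no flip

Answer: (0,4) (1,4)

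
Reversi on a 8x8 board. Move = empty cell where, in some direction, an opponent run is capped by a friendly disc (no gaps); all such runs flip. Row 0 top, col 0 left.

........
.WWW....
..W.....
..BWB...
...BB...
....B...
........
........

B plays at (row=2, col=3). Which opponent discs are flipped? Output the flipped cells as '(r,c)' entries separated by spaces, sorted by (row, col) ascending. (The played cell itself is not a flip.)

Dir NW: opp run (1,2), next='.' -> no flip
Dir N: opp run (1,3), next='.' -> no flip
Dir NE: first cell '.' (not opp) -> no flip
Dir W: opp run (2,2), next='.' -> no flip
Dir E: first cell '.' (not opp) -> no flip
Dir SW: first cell 'B' (not opp) -> no flip
Dir S: opp run (3,3) capped by B -> flip
Dir SE: first cell 'B' (not opp) -> no flip

Answer: (3,3)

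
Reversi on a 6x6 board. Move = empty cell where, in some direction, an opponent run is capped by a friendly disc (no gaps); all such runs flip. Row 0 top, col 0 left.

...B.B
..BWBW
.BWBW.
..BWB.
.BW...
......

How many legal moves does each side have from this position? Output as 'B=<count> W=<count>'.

Answer: B=3 W=8

Derivation:
-- B to move --
(0,2): no bracket -> illegal
(0,4): no bracket -> illegal
(1,1): no bracket -> illegal
(2,5): flips 2 -> legal
(3,1): no bracket -> illegal
(3,5): no bracket -> illegal
(4,3): flips 2 -> legal
(4,4): no bracket -> illegal
(5,1): no bracket -> illegal
(5,2): flips 1 -> legal
(5,3): no bracket -> illegal
B mobility = 3
-- W to move --
(0,1): no bracket -> illegal
(0,2): flips 1 -> legal
(0,4): flips 1 -> legal
(1,0): no bracket -> illegal
(1,1): flips 1 -> legal
(2,0): flips 1 -> legal
(2,5): no bracket -> illegal
(3,0): no bracket -> illegal
(3,1): flips 1 -> legal
(3,5): flips 1 -> legal
(4,0): flips 1 -> legal
(4,3): no bracket -> illegal
(4,4): flips 1 -> legal
(4,5): no bracket -> illegal
(5,0): no bracket -> illegal
(5,1): no bracket -> illegal
(5,2): no bracket -> illegal
W mobility = 8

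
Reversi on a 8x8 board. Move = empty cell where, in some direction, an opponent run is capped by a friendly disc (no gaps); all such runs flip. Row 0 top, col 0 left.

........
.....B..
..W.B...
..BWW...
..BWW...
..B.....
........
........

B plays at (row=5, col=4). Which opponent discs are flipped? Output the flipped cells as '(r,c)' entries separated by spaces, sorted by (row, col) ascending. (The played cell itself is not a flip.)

Dir NW: opp run (4,3) capped by B -> flip
Dir N: opp run (4,4) (3,4) capped by B -> flip
Dir NE: first cell '.' (not opp) -> no flip
Dir W: first cell '.' (not opp) -> no flip
Dir E: first cell '.' (not opp) -> no flip
Dir SW: first cell '.' (not opp) -> no flip
Dir S: first cell '.' (not opp) -> no flip
Dir SE: first cell '.' (not opp) -> no flip

Answer: (3,4) (4,3) (4,4)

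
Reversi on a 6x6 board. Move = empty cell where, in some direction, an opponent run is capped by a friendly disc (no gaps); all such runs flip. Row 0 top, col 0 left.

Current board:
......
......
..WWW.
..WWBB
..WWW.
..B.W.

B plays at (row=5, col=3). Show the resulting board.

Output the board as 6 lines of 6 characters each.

Place B at (5,3); scan 8 dirs for brackets.
Dir NW: opp run (4,2), next='.' -> no flip
Dir N: opp run (4,3) (3,3) (2,3), next='.' -> no flip
Dir NE: opp run (4,4) capped by B -> flip
Dir W: first cell 'B' (not opp) -> no flip
Dir E: opp run (5,4), next='.' -> no flip
Dir SW: edge -> no flip
Dir S: edge -> no flip
Dir SE: edge -> no flip
All flips: (4,4)

Answer: ......
......
..WWW.
..WWBB
..WWB.
..BBW.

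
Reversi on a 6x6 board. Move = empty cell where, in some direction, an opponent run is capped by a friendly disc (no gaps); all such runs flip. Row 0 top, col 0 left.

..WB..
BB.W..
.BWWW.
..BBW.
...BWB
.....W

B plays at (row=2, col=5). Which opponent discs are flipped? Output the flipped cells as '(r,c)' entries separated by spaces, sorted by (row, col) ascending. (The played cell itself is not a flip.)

Answer: (2,2) (2,3) (2,4) (3,4)

Derivation:
Dir NW: first cell '.' (not opp) -> no flip
Dir N: first cell '.' (not opp) -> no flip
Dir NE: edge -> no flip
Dir W: opp run (2,4) (2,3) (2,2) capped by B -> flip
Dir E: edge -> no flip
Dir SW: opp run (3,4) capped by B -> flip
Dir S: first cell '.' (not opp) -> no flip
Dir SE: edge -> no flip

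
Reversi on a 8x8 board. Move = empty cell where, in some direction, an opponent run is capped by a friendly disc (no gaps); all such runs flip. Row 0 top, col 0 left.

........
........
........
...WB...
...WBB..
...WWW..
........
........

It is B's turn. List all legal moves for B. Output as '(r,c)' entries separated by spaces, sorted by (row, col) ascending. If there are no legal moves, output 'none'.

Answer: (2,2) (3,2) (4,2) (5,2) (6,2) (6,3) (6,4) (6,5) (6,6)

Derivation:
(2,2): flips 1 -> legal
(2,3): no bracket -> illegal
(2,4): no bracket -> illegal
(3,2): flips 1 -> legal
(4,2): flips 1 -> legal
(4,6): no bracket -> illegal
(5,2): flips 1 -> legal
(5,6): no bracket -> illegal
(6,2): flips 1 -> legal
(6,3): flips 1 -> legal
(6,4): flips 1 -> legal
(6,5): flips 1 -> legal
(6,6): flips 1 -> legal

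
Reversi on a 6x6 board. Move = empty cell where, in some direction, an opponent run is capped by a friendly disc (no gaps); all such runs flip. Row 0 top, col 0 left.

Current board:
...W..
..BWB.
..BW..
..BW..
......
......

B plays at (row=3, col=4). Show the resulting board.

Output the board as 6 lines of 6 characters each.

Place B at (3,4); scan 8 dirs for brackets.
Dir NW: opp run (2,3) capped by B -> flip
Dir N: first cell '.' (not opp) -> no flip
Dir NE: first cell '.' (not opp) -> no flip
Dir W: opp run (3,3) capped by B -> flip
Dir E: first cell '.' (not opp) -> no flip
Dir SW: first cell '.' (not opp) -> no flip
Dir S: first cell '.' (not opp) -> no flip
Dir SE: first cell '.' (not opp) -> no flip
All flips: (2,3) (3,3)

Answer: ...W..
..BWB.
..BB..
..BBB.
......
......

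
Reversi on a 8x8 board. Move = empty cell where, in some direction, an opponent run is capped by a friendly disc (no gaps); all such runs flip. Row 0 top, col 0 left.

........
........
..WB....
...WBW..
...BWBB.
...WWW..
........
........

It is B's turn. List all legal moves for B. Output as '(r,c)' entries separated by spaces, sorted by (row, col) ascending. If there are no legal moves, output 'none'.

Answer: (2,1) (2,4) (2,5) (3,2) (3,6) (6,3) (6,4) (6,5)

Derivation:
(1,1): no bracket -> illegal
(1,2): no bracket -> illegal
(1,3): no bracket -> illegal
(2,1): flips 1 -> legal
(2,4): flips 1 -> legal
(2,5): flips 1 -> legal
(2,6): no bracket -> illegal
(3,1): no bracket -> illegal
(3,2): flips 1 -> legal
(3,6): flips 1 -> legal
(4,2): no bracket -> illegal
(5,2): no bracket -> illegal
(5,6): no bracket -> illegal
(6,2): no bracket -> illegal
(6,3): flips 2 -> legal
(6,4): flips 3 -> legal
(6,5): flips 2 -> legal
(6,6): no bracket -> illegal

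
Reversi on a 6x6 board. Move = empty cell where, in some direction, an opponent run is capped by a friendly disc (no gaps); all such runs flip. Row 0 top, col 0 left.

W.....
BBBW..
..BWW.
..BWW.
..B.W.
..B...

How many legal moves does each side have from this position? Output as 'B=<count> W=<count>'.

Answer: B=7 W=6

Derivation:
-- B to move --
(0,1): no bracket -> illegal
(0,2): no bracket -> illegal
(0,3): no bracket -> illegal
(0,4): flips 1 -> legal
(1,4): flips 2 -> legal
(1,5): flips 2 -> legal
(2,5): flips 2 -> legal
(3,5): flips 2 -> legal
(4,3): no bracket -> illegal
(4,5): flips 2 -> legal
(5,3): no bracket -> illegal
(5,4): no bracket -> illegal
(5,5): flips 2 -> legal
B mobility = 7
-- W to move --
(0,1): flips 1 -> legal
(0,2): no bracket -> illegal
(0,3): no bracket -> illegal
(2,0): flips 1 -> legal
(2,1): flips 1 -> legal
(3,1): flips 2 -> legal
(4,1): flips 1 -> legal
(4,3): no bracket -> illegal
(5,1): flips 1 -> legal
(5,3): no bracket -> illegal
W mobility = 6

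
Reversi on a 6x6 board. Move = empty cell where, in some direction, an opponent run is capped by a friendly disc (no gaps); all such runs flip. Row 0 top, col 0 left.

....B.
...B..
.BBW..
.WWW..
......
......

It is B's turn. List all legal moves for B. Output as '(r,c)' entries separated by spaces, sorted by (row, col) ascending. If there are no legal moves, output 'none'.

Answer: (2,4) (4,0) (4,1) (4,2) (4,3) (4,4)

Derivation:
(1,2): no bracket -> illegal
(1,4): no bracket -> illegal
(2,0): no bracket -> illegal
(2,4): flips 1 -> legal
(3,0): no bracket -> illegal
(3,4): no bracket -> illegal
(4,0): flips 1 -> legal
(4,1): flips 1 -> legal
(4,2): flips 1 -> legal
(4,3): flips 3 -> legal
(4,4): flips 1 -> legal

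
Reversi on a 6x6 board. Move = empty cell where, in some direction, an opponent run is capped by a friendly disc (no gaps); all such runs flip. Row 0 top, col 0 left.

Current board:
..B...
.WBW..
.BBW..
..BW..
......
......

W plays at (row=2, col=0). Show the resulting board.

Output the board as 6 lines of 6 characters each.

Place W at (2,0); scan 8 dirs for brackets.
Dir NW: edge -> no flip
Dir N: first cell '.' (not opp) -> no flip
Dir NE: first cell 'W' (not opp) -> no flip
Dir W: edge -> no flip
Dir E: opp run (2,1) (2,2) capped by W -> flip
Dir SW: edge -> no flip
Dir S: first cell '.' (not opp) -> no flip
Dir SE: first cell '.' (not opp) -> no flip
All flips: (2,1) (2,2)

Answer: ..B...
.WBW..
WWWW..
..BW..
......
......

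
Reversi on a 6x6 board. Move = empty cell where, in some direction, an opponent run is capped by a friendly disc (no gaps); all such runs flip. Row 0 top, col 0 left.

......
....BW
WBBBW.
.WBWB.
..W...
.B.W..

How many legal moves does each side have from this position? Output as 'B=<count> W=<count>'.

-- B to move --
(0,4): no bracket -> illegal
(0,5): no bracket -> illegal
(1,0): no bracket -> illegal
(1,1): no bracket -> illegal
(1,3): no bracket -> illegal
(2,5): flips 1 -> legal
(3,0): flips 1 -> legal
(3,5): no bracket -> illegal
(4,0): flips 1 -> legal
(4,1): flips 1 -> legal
(4,3): flips 1 -> legal
(4,4): flips 1 -> legal
(5,2): flips 1 -> legal
(5,4): no bracket -> illegal
B mobility = 7
-- W to move --
(0,3): no bracket -> illegal
(0,4): flips 1 -> legal
(0,5): no bracket -> illegal
(1,0): no bracket -> illegal
(1,1): flips 2 -> legal
(1,2): flips 2 -> legal
(1,3): flips 3 -> legal
(2,5): no bracket -> illegal
(3,0): no bracket -> illegal
(3,5): flips 1 -> legal
(4,0): no bracket -> illegal
(4,1): no bracket -> illegal
(4,3): no bracket -> illegal
(4,4): flips 1 -> legal
(4,5): no bracket -> illegal
(5,0): no bracket -> illegal
(5,2): no bracket -> illegal
W mobility = 6

Answer: B=7 W=6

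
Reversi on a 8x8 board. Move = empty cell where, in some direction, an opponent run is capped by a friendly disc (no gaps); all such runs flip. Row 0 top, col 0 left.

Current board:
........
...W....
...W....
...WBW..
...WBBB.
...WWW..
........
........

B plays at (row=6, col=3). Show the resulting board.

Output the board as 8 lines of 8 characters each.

Answer: ........
...W....
...W....
...WBW..
...WBBB.
...WBW..
...B....
........

Derivation:
Place B at (6,3); scan 8 dirs for brackets.
Dir NW: first cell '.' (not opp) -> no flip
Dir N: opp run (5,3) (4,3) (3,3) (2,3) (1,3), next='.' -> no flip
Dir NE: opp run (5,4) capped by B -> flip
Dir W: first cell '.' (not opp) -> no flip
Dir E: first cell '.' (not opp) -> no flip
Dir SW: first cell '.' (not opp) -> no flip
Dir S: first cell '.' (not opp) -> no flip
Dir SE: first cell '.' (not opp) -> no flip
All flips: (5,4)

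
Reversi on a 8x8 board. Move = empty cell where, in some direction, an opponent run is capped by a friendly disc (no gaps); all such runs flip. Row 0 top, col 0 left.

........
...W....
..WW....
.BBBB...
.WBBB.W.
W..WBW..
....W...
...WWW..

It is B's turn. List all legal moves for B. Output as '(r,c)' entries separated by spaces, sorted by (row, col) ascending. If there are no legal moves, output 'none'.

Answer: (0,3) (0,4) (1,1) (1,2) (1,4) (4,0) (5,1) (5,2) (5,6) (6,2) (6,3) (6,6)

Derivation:
(0,2): no bracket -> illegal
(0,3): flips 2 -> legal
(0,4): flips 2 -> legal
(1,1): flips 1 -> legal
(1,2): flips 2 -> legal
(1,4): flips 1 -> legal
(2,1): no bracket -> illegal
(2,4): no bracket -> illegal
(3,0): no bracket -> illegal
(3,5): no bracket -> illegal
(3,6): no bracket -> illegal
(3,7): no bracket -> illegal
(4,0): flips 1 -> legal
(4,5): no bracket -> illegal
(4,7): no bracket -> illegal
(5,1): flips 1 -> legal
(5,2): flips 1 -> legal
(5,6): flips 1 -> legal
(5,7): no bracket -> illegal
(6,0): no bracket -> illegal
(6,1): no bracket -> illegal
(6,2): flips 1 -> legal
(6,3): flips 1 -> legal
(6,5): no bracket -> illegal
(6,6): flips 1 -> legal
(7,2): no bracket -> illegal
(7,6): no bracket -> illegal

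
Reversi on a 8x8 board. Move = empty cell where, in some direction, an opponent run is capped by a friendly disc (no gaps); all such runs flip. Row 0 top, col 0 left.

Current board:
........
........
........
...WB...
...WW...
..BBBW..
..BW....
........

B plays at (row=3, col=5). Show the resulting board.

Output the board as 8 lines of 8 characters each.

Place B at (3,5); scan 8 dirs for brackets.
Dir NW: first cell '.' (not opp) -> no flip
Dir N: first cell '.' (not opp) -> no flip
Dir NE: first cell '.' (not opp) -> no flip
Dir W: first cell 'B' (not opp) -> no flip
Dir E: first cell '.' (not opp) -> no flip
Dir SW: opp run (4,4) capped by B -> flip
Dir S: first cell '.' (not opp) -> no flip
Dir SE: first cell '.' (not opp) -> no flip
All flips: (4,4)

Answer: ........
........
........
...WBB..
...WB...
..BBBW..
..BW....
........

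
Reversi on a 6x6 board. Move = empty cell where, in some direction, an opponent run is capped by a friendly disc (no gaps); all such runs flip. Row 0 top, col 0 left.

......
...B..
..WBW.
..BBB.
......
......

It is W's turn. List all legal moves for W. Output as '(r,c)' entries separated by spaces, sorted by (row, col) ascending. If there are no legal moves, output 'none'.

Answer: (0,2) (0,4) (4,2) (4,4)

Derivation:
(0,2): flips 1 -> legal
(0,3): no bracket -> illegal
(0,4): flips 1 -> legal
(1,2): no bracket -> illegal
(1,4): no bracket -> illegal
(2,1): no bracket -> illegal
(2,5): no bracket -> illegal
(3,1): no bracket -> illegal
(3,5): no bracket -> illegal
(4,1): no bracket -> illegal
(4,2): flips 2 -> legal
(4,3): no bracket -> illegal
(4,4): flips 2 -> legal
(4,5): no bracket -> illegal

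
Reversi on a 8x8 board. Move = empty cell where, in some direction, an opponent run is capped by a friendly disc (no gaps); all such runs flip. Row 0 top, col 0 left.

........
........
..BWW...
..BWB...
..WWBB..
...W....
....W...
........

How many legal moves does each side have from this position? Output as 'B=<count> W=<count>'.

-- B to move --
(1,2): flips 1 -> legal
(1,3): no bracket -> illegal
(1,4): flips 2 -> legal
(1,5): no bracket -> illegal
(2,5): flips 2 -> legal
(3,1): no bracket -> illegal
(3,5): no bracket -> illegal
(4,1): flips 2 -> legal
(5,1): no bracket -> illegal
(5,2): flips 2 -> legal
(5,4): flips 1 -> legal
(5,5): no bracket -> illegal
(6,2): flips 1 -> legal
(6,3): no bracket -> illegal
(6,5): no bracket -> illegal
(7,3): no bracket -> illegal
(7,4): no bracket -> illegal
(7,5): no bracket -> illegal
B mobility = 7
-- W to move --
(1,1): flips 1 -> legal
(1,2): flips 2 -> legal
(1,3): no bracket -> illegal
(2,1): flips 2 -> legal
(2,5): flips 1 -> legal
(3,1): flips 1 -> legal
(3,5): flips 2 -> legal
(3,6): no bracket -> illegal
(4,1): flips 1 -> legal
(4,6): flips 2 -> legal
(5,4): flips 2 -> legal
(5,5): flips 1 -> legal
(5,6): flips 2 -> legal
W mobility = 11

Answer: B=7 W=11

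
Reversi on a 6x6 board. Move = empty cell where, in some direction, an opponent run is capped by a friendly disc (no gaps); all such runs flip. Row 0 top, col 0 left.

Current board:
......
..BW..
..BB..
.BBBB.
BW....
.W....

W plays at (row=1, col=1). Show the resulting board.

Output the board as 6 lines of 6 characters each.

Answer: ......
.WWW..
..BB..
.BBBB.
BW....
.W....

Derivation:
Place W at (1,1); scan 8 dirs for brackets.
Dir NW: first cell '.' (not opp) -> no flip
Dir N: first cell '.' (not opp) -> no flip
Dir NE: first cell '.' (not opp) -> no flip
Dir W: first cell '.' (not opp) -> no flip
Dir E: opp run (1,2) capped by W -> flip
Dir SW: first cell '.' (not opp) -> no flip
Dir S: first cell '.' (not opp) -> no flip
Dir SE: opp run (2,2) (3,3), next='.' -> no flip
All flips: (1,2)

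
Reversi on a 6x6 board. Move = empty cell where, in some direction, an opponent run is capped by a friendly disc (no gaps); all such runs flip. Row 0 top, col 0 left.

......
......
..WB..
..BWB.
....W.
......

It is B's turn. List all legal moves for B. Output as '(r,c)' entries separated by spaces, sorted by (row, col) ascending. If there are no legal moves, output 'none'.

Answer: (1,2) (2,1) (4,3) (5,4)

Derivation:
(1,1): no bracket -> illegal
(1,2): flips 1 -> legal
(1,3): no bracket -> illegal
(2,1): flips 1 -> legal
(2,4): no bracket -> illegal
(3,1): no bracket -> illegal
(3,5): no bracket -> illegal
(4,2): no bracket -> illegal
(4,3): flips 1 -> legal
(4,5): no bracket -> illegal
(5,3): no bracket -> illegal
(5,4): flips 1 -> legal
(5,5): no bracket -> illegal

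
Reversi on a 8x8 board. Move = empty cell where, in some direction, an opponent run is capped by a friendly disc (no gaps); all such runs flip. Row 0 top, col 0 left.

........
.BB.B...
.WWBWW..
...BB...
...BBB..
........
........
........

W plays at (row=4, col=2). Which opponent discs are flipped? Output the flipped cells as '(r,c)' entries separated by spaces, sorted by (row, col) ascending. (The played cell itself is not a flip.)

Answer: (3,3)

Derivation:
Dir NW: first cell '.' (not opp) -> no flip
Dir N: first cell '.' (not opp) -> no flip
Dir NE: opp run (3,3) capped by W -> flip
Dir W: first cell '.' (not opp) -> no flip
Dir E: opp run (4,3) (4,4) (4,5), next='.' -> no flip
Dir SW: first cell '.' (not opp) -> no flip
Dir S: first cell '.' (not opp) -> no flip
Dir SE: first cell '.' (not opp) -> no flip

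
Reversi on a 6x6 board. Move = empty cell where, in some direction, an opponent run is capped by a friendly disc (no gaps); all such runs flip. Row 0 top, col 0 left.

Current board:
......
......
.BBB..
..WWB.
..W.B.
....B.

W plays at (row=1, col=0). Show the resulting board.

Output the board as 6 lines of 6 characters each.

Answer: ......
W.....
.WBB..
..WWB.
..W.B.
....B.

Derivation:
Place W at (1,0); scan 8 dirs for brackets.
Dir NW: edge -> no flip
Dir N: first cell '.' (not opp) -> no flip
Dir NE: first cell '.' (not opp) -> no flip
Dir W: edge -> no flip
Dir E: first cell '.' (not opp) -> no flip
Dir SW: edge -> no flip
Dir S: first cell '.' (not opp) -> no flip
Dir SE: opp run (2,1) capped by W -> flip
All flips: (2,1)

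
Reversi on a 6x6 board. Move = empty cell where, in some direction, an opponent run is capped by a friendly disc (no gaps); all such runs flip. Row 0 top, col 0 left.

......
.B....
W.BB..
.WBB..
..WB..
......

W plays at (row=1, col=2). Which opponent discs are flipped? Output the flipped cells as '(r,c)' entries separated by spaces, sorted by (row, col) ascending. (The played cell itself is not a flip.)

Answer: (2,2) (3,2)

Derivation:
Dir NW: first cell '.' (not opp) -> no flip
Dir N: first cell '.' (not opp) -> no flip
Dir NE: first cell '.' (not opp) -> no flip
Dir W: opp run (1,1), next='.' -> no flip
Dir E: first cell '.' (not opp) -> no flip
Dir SW: first cell '.' (not opp) -> no flip
Dir S: opp run (2,2) (3,2) capped by W -> flip
Dir SE: opp run (2,3), next='.' -> no flip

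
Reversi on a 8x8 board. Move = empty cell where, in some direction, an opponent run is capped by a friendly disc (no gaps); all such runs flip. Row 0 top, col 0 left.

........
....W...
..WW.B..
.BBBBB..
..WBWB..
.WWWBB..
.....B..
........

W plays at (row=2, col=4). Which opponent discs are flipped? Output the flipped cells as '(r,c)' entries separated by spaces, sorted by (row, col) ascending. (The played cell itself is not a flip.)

Answer: (3,3) (3,4)

Derivation:
Dir NW: first cell '.' (not opp) -> no flip
Dir N: first cell 'W' (not opp) -> no flip
Dir NE: first cell '.' (not opp) -> no flip
Dir W: first cell 'W' (not opp) -> no flip
Dir E: opp run (2,5), next='.' -> no flip
Dir SW: opp run (3,3) capped by W -> flip
Dir S: opp run (3,4) capped by W -> flip
Dir SE: opp run (3,5), next='.' -> no flip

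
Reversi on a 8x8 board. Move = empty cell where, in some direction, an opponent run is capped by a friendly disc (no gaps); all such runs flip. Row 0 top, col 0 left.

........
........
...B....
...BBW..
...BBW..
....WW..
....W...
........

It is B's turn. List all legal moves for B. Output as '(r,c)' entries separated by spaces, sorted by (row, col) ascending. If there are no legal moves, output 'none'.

Answer: (2,6) (3,6) (4,6) (5,6) (6,5) (6,6) (7,4)

Derivation:
(2,4): no bracket -> illegal
(2,5): no bracket -> illegal
(2,6): flips 1 -> legal
(3,6): flips 1 -> legal
(4,6): flips 1 -> legal
(5,3): no bracket -> illegal
(5,6): flips 1 -> legal
(6,3): no bracket -> illegal
(6,5): flips 1 -> legal
(6,6): flips 1 -> legal
(7,3): no bracket -> illegal
(7,4): flips 2 -> legal
(7,5): no bracket -> illegal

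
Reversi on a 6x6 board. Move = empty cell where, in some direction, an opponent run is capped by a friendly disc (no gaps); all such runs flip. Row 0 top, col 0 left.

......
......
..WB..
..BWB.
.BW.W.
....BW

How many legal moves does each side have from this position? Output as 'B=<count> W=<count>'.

Answer: B=4 W=6

Derivation:
-- B to move --
(1,1): no bracket -> illegal
(1,2): flips 1 -> legal
(1,3): no bracket -> illegal
(2,1): flips 1 -> legal
(2,4): no bracket -> illegal
(3,1): no bracket -> illegal
(3,5): no bracket -> illegal
(4,3): flips 2 -> legal
(4,5): no bracket -> illegal
(5,1): no bracket -> illegal
(5,2): flips 1 -> legal
(5,3): no bracket -> illegal
B mobility = 4
-- W to move --
(1,2): no bracket -> illegal
(1,3): flips 1 -> legal
(1,4): no bracket -> illegal
(2,1): no bracket -> illegal
(2,4): flips 2 -> legal
(2,5): no bracket -> illegal
(3,0): no bracket -> illegal
(3,1): flips 1 -> legal
(3,5): flips 1 -> legal
(4,0): flips 1 -> legal
(4,3): no bracket -> illegal
(4,5): no bracket -> illegal
(5,0): no bracket -> illegal
(5,1): no bracket -> illegal
(5,2): no bracket -> illegal
(5,3): flips 1 -> legal
W mobility = 6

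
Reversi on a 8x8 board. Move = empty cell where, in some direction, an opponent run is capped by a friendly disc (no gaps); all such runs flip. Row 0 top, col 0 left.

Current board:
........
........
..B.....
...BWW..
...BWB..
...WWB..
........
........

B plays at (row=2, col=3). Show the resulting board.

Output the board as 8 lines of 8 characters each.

Answer: ........
........
..BB....
...BBW..
...BWB..
...WWB..
........
........

Derivation:
Place B at (2,3); scan 8 dirs for brackets.
Dir NW: first cell '.' (not opp) -> no flip
Dir N: first cell '.' (not opp) -> no flip
Dir NE: first cell '.' (not opp) -> no flip
Dir W: first cell 'B' (not opp) -> no flip
Dir E: first cell '.' (not opp) -> no flip
Dir SW: first cell '.' (not opp) -> no flip
Dir S: first cell 'B' (not opp) -> no flip
Dir SE: opp run (3,4) capped by B -> flip
All flips: (3,4)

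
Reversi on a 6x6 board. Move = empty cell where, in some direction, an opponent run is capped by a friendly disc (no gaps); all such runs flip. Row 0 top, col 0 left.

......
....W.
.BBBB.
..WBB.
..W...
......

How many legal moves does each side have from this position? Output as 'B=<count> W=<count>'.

-- B to move --
(0,3): no bracket -> illegal
(0,4): flips 1 -> legal
(0,5): flips 1 -> legal
(1,3): no bracket -> illegal
(1,5): no bracket -> illegal
(2,5): no bracket -> illegal
(3,1): flips 1 -> legal
(4,1): flips 1 -> legal
(4,3): flips 1 -> legal
(5,1): flips 1 -> legal
(5,2): flips 2 -> legal
(5,3): no bracket -> illegal
B mobility = 7
-- W to move --
(1,0): flips 1 -> legal
(1,1): no bracket -> illegal
(1,2): flips 1 -> legal
(1,3): no bracket -> illegal
(1,5): flips 2 -> legal
(2,0): no bracket -> illegal
(2,5): no bracket -> illegal
(3,0): no bracket -> illegal
(3,1): no bracket -> illegal
(3,5): flips 2 -> legal
(4,3): no bracket -> illegal
(4,4): flips 2 -> legal
(4,5): no bracket -> illegal
W mobility = 5

Answer: B=7 W=5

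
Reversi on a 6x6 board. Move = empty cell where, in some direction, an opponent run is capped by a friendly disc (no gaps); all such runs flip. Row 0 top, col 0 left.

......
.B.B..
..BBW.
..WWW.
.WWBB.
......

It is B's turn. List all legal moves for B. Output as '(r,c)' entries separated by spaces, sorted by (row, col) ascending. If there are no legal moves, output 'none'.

(1,4): flips 2 -> legal
(1,5): no bracket -> illegal
(2,1): flips 1 -> legal
(2,5): flips 2 -> legal
(3,0): no bracket -> illegal
(3,1): no bracket -> illegal
(3,5): flips 1 -> legal
(4,0): flips 2 -> legal
(4,5): flips 1 -> legal
(5,0): flips 2 -> legal
(5,1): no bracket -> illegal
(5,2): flips 2 -> legal
(5,3): no bracket -> illegal

Answer: (1,4) (2,1) (2,5) (3,5) (4,0) (4,5) (5,0) (5,2)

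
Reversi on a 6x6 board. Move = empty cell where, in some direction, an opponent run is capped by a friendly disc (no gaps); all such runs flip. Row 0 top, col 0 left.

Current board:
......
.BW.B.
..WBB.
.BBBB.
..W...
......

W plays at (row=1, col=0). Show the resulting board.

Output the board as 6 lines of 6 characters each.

Place W at (1,0); scan 8 dirs for brackets.
Dir NW: edge -> no flip
Dir N: first cell '.' (not opp) -> no flip
Dir NE: first cell '.' (not opp) -> no flip
Dir W: edge -> no flip
Dir E: opp run (1,1) capped by W -> flip
Dir SW: edge -> no flip
Dir S: first cell '.' (not opp) -> no flip
Dir SE: first cell '.' (not opp) -> no flip
All flips: (1,1)

Answer: ......
WWW.B.
..WBB.
.BBBB.
..W...
......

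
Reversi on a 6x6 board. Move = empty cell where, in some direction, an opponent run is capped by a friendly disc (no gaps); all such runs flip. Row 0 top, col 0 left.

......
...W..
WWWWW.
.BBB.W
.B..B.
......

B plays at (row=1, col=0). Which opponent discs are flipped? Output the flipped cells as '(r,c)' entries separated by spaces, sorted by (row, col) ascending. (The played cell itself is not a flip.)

Dir NW: edge -> no flip
Dir N: first cell '.' (not opp) -> no flip
Dir NE: first cell '.' (not opp) -> no flip
Dir W: edge -> no flip
Dir E: first cell '.' (not opp) -> no flip
Dir SW: edge -> no flip
Dir S: opp run (2,0), next='.' -> no flip
Dir SE: opp run (2,1) capped by B -> flip

Answer: (2,1)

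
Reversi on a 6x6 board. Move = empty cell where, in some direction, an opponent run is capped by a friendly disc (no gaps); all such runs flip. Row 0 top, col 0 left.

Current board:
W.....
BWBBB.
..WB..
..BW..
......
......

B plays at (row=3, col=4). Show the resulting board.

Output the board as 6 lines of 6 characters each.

Place B at (3,4); scan 8 dirs for brackets.
Dir NW: first cell 'B' (not opp) -> no flip
Dir N: first cell '.' (not opp) -> no flip
Dir NE: first cell '.' (not opp) -> no flip
Dir W: opp run (3,3) capped by B -> flip
Dir E: first cell '.' (not opp) -> no flip
Dir SW: first cell '.' (not opp) -> no flip
Dir S: first cell '.' (not opp) -> no flip
Dir SE: first cell '.' (not opp) -> no flip
All flips: (3,3)

Answer: W.....
BWBBB.
..WB..
..BBB.
......
......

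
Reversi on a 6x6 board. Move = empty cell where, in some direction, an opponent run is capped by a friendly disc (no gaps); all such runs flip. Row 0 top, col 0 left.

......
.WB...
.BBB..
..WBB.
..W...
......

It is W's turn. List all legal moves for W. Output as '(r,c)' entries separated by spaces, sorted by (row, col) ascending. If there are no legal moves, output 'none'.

(0,1): no bracket -> illegal
(0,2): flips 2 -> legal
(0,3): no bracket -> illegal
(1,0): flips 1 -> legal
(1,3): flips 1 -> legal
(1,4): flips 1 -> legal
(2,0): no bracket -> illegal
(2,4): flips 1 -> legal
(2,5): no bracket -> illegal
(3,0): no bracket -> illegal
(3,1): flips 1 -> legal
(3,5): flips 2 -> legal
(4,3): no bracket -> illegal
(4,4): flips 2 -> legal
(4,5): no bracket -> illegal

Answer: (0,2) (1,0) (1,3) (1,4) (2,4) (3,1) (3,5) (4,4)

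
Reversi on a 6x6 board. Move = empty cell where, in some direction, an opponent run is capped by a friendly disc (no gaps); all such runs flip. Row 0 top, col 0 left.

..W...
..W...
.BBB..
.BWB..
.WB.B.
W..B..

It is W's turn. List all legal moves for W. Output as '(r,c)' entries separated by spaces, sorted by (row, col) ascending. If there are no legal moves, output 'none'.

Answer: (1,0) (1,1) (1,4) (3,0) (3,4) (4,3) (5,2)

Derivation:
(1,0): flips 1 -> legal
(1,1): flips 2 -> legal
(1,3): no bracket -> illegal
(1,4): flips 1 -> legal
(2,0): no bracket -> illegal
(2,4): no bracket -> illegal
(3,0): flips 2 -> legal
(3,4): flips 2 -> legal
(3,5): no bracket -> illegal
(4,0): no bracket -> illegal
(4,3): flips 1 -> legal
(4,5): no bracket -> illegal
(5,1): no bracket -> illegal
(5,2): flips 1 -> legal
(5,4): no bracket -> illegal
(5,5): no bracket -> illegal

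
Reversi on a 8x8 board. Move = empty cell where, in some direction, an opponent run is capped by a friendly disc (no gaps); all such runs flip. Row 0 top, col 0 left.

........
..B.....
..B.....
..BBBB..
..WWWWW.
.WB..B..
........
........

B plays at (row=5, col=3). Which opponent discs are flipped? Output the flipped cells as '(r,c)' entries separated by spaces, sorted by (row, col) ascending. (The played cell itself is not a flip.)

Dir NW: opp run (4,2), next='.' -> no flip
Dir N: opp run (4,3) capped by B -> flip
Dir NE: opp run (4,4) capped by B -> flip
Dir W: first cell 'B' (not opp) -> no flip
Dir E: first cell '.' (not opp) -> no flip
Dir SW: first cell '.' (not opp) -> no flip
Dir S: first cell '.' (not opp) -> no flip
Dir SE: first cell '.' (not opp) -> no flip

Answer: (4,3) (4,4)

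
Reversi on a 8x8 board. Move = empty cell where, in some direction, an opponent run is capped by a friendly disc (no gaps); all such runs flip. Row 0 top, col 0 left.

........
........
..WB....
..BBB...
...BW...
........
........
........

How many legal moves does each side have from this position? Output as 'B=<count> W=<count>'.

-- B to move --
(1,1): flips 1 -> legal
(1,2): flips 1 -> legal
(1,3): no bracket -> illegal
(2,1): flips 1 -> legal
(3,1): no bracket -> illegal
(3,5): no bracket -> illegal
(4,5): flips 1 -> legal
(5,3): no bracket -> illegal
(5,4): flips 1 -> legal
(5,5): flips 1 -> legal
B mobility = 6
-- W to move --
(1,2): no bracket -> illegal
(1,3): no bracket -> illegal
(1,4): no bracket -> illegal
(2,1): no bracket -> illegal
(2,4): flips 2 -> legal
(2,5): no bracket -> illegal
(3,1): no bracket -> illegal
(3,5): no bracket -> illegal
(4,1): no bracket -> illegal
(4,2): flips 2 -> legal
(4,5): no bracket -> illegal
(5,2): no bracket -> illegal
(5,3): no bracket -> illegal
(5,4): no bracket -> illegal
W mobility = 2

Answer: B=6 W=2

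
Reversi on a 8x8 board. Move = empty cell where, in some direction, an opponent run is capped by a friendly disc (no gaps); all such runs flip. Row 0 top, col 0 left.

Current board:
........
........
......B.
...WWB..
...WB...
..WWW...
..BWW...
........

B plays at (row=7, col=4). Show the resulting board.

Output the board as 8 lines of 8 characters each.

Place B at (7,4); scan 8 dirs for brackets.
Dir NW: opp run (6,3) (5,2), next='.' -> no flip
Dir N: opp run (6,4) (5,4) capped by B -> flip
Dir NE: first cell '.' (not opp) -> no flip
Dir W: first cell '.' (not opp) -> no flip
Dir E: first cell '.' (not opp) -> no flip
Dir SW: edge -> no flip
Dir S: edge -> no flip
Dir SE: edge -> no flip
All flips: (5,4) (6,4)

Answer: ........
........
......B.
...WWB..
...WB...
..WWB...
..BWB...
....B...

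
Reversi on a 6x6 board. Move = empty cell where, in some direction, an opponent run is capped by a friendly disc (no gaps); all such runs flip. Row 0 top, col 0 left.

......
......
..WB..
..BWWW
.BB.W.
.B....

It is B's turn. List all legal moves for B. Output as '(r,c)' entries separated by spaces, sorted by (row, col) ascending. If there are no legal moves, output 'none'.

Answer: (1,2) (2,1) (2,4) (4,3) (4,5)

Derivation:
(1,1): no bracket -> illegal
(1,2): flips 1 -> legal
(1,3): no bracket -> illegal
(2,1): flips 1 -> legal
(2,4): flips 1 -> legal
(2,5): no bracket -> illegal
(3,1): no bracket -> illegal
(4,3): flips 1 -> legal
(4,5): flips 1 -> legal
(5,3): no bracket -> illegal
(5,4): no bracket -> illegal
(5,5): no bracket -> illegal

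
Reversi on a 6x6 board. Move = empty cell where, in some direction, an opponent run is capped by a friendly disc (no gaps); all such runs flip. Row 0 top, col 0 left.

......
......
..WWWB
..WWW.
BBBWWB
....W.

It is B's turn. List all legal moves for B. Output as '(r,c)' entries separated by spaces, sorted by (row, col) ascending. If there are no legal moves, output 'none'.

(1,1): no bracket -> illegal
(1,2): flips 4 -> legal
(1,3): no bracket -> illegal
(1,4): flips 2 -> legal
(1,5): flips 2 -> legal
(2,1): flips 3 -> legal
(3,1): no bracket -> illegal
(3,5): no bracket -> illegal
(5,2): flips 2 -> legal
(5,3): no bracket -> illegal
(5,5): no bracket -> illegal

Answer: (1,2) (1,4) (1,5) (2,1) (5,2)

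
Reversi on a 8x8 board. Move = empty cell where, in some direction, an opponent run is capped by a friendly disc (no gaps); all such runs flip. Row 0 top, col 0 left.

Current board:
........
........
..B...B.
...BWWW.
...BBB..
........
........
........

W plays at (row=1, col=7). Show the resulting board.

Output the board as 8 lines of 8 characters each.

Answer: ........
.......W
..B...W.
...BWWW.
...BBB..
........
........
........

Derivation:
Place W at (1,7); scan 8 dirs for brackets.
Dir NW: first cell '.' (not opp) -> no flip
Dir N: first cell '.' (not opp) -> no flip
Dir NE: edge -> no flip
Dir W: first cell '.' (not opp) -> no flip
Dir E: edge -> no flip
Dir SW: opp run (2,6) capped by W -> flip
Dir S: first cell '.' (not opp) -> no flip
Dir SE: edge -> no flip
All flips: (2,6)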